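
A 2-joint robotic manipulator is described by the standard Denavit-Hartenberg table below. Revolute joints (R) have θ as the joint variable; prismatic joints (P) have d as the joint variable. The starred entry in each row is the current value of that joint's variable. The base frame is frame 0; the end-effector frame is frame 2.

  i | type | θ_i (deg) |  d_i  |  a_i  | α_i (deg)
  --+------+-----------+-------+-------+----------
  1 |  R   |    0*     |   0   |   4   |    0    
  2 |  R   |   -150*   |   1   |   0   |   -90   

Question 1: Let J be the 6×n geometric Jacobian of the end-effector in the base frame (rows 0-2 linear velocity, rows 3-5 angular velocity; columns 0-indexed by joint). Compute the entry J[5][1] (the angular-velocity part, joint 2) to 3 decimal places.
axis z_1 = (0.0000,0.0000,1.0000); lever o_n−o_1 = (0.0000,0.0000,1.0000)
cross product → J_v[:, 1] = (0.0000,0.0000,0.0000)
J_ω[:, 1] = z_1
entry J[5][1] = 1.0000

1.000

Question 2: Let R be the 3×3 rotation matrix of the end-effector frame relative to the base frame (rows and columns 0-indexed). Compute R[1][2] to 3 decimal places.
-0.866

End-effector z-axis (col 2 of R) = (0.5000,-0.8660,0.0000)
R[1][2] = -0.8660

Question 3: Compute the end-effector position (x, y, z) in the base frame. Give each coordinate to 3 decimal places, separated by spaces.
after link 1: o_1 = (4.0000, 0.0000, 0.0000)
after link 2: o_2 = (4.0000, 0.0000, 1.0000)

4.000 0.000 1.000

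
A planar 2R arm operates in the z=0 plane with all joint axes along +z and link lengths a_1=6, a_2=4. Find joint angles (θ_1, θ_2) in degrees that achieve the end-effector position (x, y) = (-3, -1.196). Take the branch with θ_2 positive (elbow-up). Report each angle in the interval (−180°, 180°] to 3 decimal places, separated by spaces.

163.474 150.001

cos θ_2 = (10.4304−6²−4²)/(2·6·4) = -0.8660; θ_2 = 150.0009° (elbow-up)
β = atan2(-1.1960,-3.0000) = -158.2645°; ψ = atan2(1.9999,2.5359) = 38.2616°
θ_1 = β − ψ = -196.5260°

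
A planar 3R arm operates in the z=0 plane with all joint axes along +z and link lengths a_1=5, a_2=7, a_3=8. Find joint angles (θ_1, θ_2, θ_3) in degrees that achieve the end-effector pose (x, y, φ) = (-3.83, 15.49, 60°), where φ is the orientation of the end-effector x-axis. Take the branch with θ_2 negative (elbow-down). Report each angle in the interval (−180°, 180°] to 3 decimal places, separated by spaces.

150.009 -30.014 -59.995

wrist centre = target − a_3·(cos φ, sin φ) = (-7.8300, 8.5618)
cos θ_2 = (134.6133−5²−7²)/(2·5·7) = 0.8659; θ_2 = -30.0139° (elbow-down)
β = atan2(8.5618,-7.8300) = 132.4438°; ψ = atan2(-3.5015,11.0613) = -17.5652°
θ_1 = β − ψ = 150.0090°
θ_3 = φ − θ_1 − θ_2 = -59.9951° (wrapped to (-180°,180°])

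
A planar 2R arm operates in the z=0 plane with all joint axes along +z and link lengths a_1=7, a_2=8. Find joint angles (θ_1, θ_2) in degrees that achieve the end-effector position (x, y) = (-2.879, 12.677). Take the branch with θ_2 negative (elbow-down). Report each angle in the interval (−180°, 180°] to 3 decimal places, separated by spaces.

cos θ_2 = (168.9950−7²−8²)/(2·7·8) = 0.5000; θ_2 = -60.0030° (elbow-down)
β = atan2(12.6770,-2.8790) = 102.7951°; ψ = atan2(-6.9284,10.9996) = -32.2058°
θ_1 = β − ψ = 135.0009°

135.001 -60.003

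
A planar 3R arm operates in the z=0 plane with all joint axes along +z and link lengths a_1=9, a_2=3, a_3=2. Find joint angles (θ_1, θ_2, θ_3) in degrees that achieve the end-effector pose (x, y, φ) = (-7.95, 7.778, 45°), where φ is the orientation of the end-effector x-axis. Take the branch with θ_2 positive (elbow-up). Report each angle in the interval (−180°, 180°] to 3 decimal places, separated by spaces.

wrist centre = target − a_3·(cos φ, sin φ) = (-9.3642, 6.3638)
cos θ_2 = (128.1863−9²−3²)/(2·9·3) = 0.7072; θ_2 = 44.9962° (elbow-up)
β = atan2(6.3638,-9.3642) = 145.8005°; ψ = atan2(2.1212,11.1215) = 10.7983°
θ_1 = β − ψ = 135.0023°
θ_3 = φ − θ_1 − θ_2 = -134.9985° (wrapped to (-180°,180°])

135.002 44.996 -134.999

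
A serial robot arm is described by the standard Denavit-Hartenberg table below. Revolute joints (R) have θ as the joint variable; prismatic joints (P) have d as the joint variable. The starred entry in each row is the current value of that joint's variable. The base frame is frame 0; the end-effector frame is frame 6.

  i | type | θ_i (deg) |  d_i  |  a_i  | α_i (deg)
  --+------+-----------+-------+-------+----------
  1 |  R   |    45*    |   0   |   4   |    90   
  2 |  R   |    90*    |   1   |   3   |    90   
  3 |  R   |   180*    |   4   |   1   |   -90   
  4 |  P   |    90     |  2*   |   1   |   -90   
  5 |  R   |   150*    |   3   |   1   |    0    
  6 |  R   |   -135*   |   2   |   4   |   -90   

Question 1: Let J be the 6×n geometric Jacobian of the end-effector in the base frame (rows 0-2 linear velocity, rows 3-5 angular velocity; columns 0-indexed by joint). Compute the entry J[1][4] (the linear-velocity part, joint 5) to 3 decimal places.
-1.034

axis z_4 = (-0.0000,0.0000,1.0000); lever o_n−o_4 = (-1.0341,-3.2053,5.0000)
cross product → J_v[:, 4] = (3.2053,-1.0341,0.0000)
J_ω[:, 4] = z_4
entry J[1][4] = -1.0341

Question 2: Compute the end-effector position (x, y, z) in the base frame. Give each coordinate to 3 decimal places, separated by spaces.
3.209 2.452 7.000

after link 1: o_1 = (2.8284, 2.8284, 0.0000)
after link 2: o_2 = (3.5355, 2.1213, 3.0000)
after link 3: o_3 = (6.3640, 4.9497, 2.0000)
after link 4: o_4 = (4.2426, 5.6569, 2.0000)
after link 5: o_5 = (5.2086, 5.9157, 5.0000)
after link 6: o_6 = (3.2086, 2.4516, 7.0000)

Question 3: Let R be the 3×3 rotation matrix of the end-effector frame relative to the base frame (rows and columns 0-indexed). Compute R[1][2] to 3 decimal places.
End-effector z-axis (col 2 of R) = (0.8660,-0.5000,0.0000)
R[1][2] = -0.5000

-0.500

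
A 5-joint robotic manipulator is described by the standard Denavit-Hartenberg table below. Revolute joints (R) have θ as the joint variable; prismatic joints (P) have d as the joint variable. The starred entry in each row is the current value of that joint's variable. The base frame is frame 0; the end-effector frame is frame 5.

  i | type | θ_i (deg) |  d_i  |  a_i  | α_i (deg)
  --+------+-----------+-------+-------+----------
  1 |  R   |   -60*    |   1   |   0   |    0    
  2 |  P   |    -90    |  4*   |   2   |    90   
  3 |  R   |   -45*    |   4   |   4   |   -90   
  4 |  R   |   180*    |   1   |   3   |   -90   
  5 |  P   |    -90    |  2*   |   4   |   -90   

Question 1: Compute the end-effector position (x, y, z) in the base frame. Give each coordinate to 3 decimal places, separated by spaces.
after link 1: o_1 = (0.0000, 0.0000, 1.0000)
after link 2: o_2 = (-1.7321, -1.0000, 5.0000)
after link 3: o_3 = (-6.1815, 1.0499, 2.1716)
after link 4: o_4 = (-4.9568, 1.7570, 5.0000)
after link 5: o_5 = (-8.4063, 2.0748, 7.8284)

-8.406 2.075 7.828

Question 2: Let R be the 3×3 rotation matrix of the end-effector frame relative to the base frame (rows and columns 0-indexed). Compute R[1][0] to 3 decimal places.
End-effector x-axis (col 0 of R) = (-0.6124,-0.3536,0.7071)
R[1][0] = -0.3536

-0.354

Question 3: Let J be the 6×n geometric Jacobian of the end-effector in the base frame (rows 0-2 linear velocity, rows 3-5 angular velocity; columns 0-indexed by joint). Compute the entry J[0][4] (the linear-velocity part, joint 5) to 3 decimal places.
prismatic axis z_4 = (-0.5000,0.8660,0.0000)
J_v[:, 4] = z_4; J_ω[:, 4] = (0,0,0)
entry J[0][4] = -0.5000

-0.500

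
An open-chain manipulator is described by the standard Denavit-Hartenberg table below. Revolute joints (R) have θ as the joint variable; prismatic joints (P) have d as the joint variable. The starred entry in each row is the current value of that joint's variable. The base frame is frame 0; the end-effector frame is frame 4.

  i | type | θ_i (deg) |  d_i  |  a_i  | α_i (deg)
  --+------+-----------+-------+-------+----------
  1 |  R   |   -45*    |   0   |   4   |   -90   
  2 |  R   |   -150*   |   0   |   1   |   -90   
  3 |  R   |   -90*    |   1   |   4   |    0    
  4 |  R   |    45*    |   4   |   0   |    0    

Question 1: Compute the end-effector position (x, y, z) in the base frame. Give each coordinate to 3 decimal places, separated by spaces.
after link 1: o_1 = (2.8284, -2.8284, 0.0000)
after link 2: o_2 = (2.2161, -2.2161, 0.5000)
after link 3: o_3 = (5.3980, 0.2588, 1.3660)
after link 4: o_4 = (6.8122, -1.1554, 4.8301)

6.812 -1.155 4.830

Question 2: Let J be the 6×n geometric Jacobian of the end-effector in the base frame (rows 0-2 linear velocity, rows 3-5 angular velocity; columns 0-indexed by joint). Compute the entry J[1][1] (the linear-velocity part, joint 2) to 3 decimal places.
axis z_1 = (0.7071,0.7071,0.0000); lever o_n−o_1 = (3.9838,1.6730,4.8301)
cross product → J_v[:, 1] = (3.4154,-3.4154,-1.6340)
J_ω[:, 1] = z_1
entry J[1][1] = -3.4154

-3.415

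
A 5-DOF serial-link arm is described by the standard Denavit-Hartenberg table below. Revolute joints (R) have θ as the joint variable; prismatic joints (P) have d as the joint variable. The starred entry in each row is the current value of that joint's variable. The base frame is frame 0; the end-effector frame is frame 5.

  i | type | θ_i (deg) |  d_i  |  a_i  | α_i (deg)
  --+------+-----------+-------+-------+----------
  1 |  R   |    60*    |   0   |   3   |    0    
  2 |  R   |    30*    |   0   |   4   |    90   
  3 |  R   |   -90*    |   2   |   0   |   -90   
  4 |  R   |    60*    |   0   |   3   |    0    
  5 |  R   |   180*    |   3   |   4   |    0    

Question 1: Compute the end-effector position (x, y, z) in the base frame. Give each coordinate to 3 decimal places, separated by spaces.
after link 1: o_1 = (1.5000, 2.5981, 0.0000)
after link 2: o_2 = (1.5000, 6.5981, 0.0000)
after link 3: o_3 = (3.5000, 6.5981, 0.0000)
after link 4: o_4 = (0.9019, 6.5981, -1.5000)
after link 5: o_5 = (4.3660, 9.5981, 0.5000)

4.366 9.598 0.500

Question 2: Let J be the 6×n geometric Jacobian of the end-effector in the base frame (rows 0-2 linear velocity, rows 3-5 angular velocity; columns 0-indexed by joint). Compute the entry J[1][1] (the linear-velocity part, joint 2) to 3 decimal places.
axis z_1 = (0.0000,0.0000,1.0000); lever o_n−o_1 = (2.8660,7.0000,0.5000)
cross product → J_v[:, 1] = (-7.0000,2.8660,0.0000)
J_ω[:, 1] = z_1
entry J[1][1] = 2.8660

2.866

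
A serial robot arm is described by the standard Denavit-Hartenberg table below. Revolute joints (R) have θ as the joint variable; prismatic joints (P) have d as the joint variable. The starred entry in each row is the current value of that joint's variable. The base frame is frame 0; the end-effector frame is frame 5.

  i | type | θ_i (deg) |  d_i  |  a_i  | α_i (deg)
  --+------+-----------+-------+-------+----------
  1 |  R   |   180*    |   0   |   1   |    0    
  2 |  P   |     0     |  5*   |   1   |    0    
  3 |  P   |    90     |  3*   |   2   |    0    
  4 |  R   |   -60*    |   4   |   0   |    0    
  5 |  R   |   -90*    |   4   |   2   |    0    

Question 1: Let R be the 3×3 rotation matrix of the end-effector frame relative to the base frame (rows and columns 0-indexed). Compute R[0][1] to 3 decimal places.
End-effector y-axis (col 1 of R) = (-0.8660,-0.5000,0.0000)
R[0][1] = -0.8660

-0.866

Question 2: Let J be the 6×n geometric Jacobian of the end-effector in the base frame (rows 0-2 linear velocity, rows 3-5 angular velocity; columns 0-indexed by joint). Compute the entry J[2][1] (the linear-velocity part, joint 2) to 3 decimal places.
1.000

prismatic axis z_1 = (0.0000,0.0000,1.0000)
J_v[:, 1] = z_1; J_ω[:, 1] = (0,0,0)
entry J[2][1] = 1.0000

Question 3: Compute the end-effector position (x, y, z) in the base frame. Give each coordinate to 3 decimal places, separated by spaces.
-3.000 -0.268 16.000

after link 1: o_1 = (-1.0000, 0.0000, 0.0000)
after link 2: o_2 = (-2.0000, 0.0000, 5.0000)
after link 3: o_3 = (-2.0000, -2.0000, 8.0000)
after link 4: o_4 = (-2.0000, -2.0000, 12.0000)
after link 5: o_5 = (-3.0000, -0.2679, 16.0000)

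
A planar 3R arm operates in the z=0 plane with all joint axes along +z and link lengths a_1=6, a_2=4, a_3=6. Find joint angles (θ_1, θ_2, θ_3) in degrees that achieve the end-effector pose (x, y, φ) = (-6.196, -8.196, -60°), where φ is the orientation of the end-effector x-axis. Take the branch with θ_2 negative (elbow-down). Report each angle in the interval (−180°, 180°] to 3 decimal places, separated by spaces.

wrist centre = target − a_3·(cos φ, sin φ) = (-9.1960, -2.9998)
cos θ_2 = (93.5655−6²−4²)/(2·6·4) = 0.8659; θ_2 = -30.0089° (elbow-down)
β = atan2(-2.9998,-9.1960) = -161.9330°; ψ = atan2(-2.0005,9.4638) = -11.9360°
θ_1 = β − ψ = -149.9971°
θ_3 = φ − θ_1 − θ_2 = 120.0060° (wrapped to (-180°,180°])

-149.997 -30.009 120.006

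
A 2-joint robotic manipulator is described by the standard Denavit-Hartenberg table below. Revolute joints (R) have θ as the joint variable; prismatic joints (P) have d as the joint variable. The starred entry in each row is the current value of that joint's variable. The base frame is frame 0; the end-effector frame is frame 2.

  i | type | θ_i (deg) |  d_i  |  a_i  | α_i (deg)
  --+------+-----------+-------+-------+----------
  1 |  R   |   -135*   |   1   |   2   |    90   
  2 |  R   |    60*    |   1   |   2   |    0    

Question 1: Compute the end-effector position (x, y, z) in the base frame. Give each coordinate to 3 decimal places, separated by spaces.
-2.828 -1.414 2.732

after link 1: o_1 = (-1.4142, -1.4142, 1.0000)
after link 2: o_2 = (-2.8284, -1.4142, 2.7321)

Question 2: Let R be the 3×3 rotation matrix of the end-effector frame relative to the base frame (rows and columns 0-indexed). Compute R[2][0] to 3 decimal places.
0.866

End-effector x-axis (col 0 of R) = (-0.3536,-0.3536,0.8660)
R[2][0] = 0.8660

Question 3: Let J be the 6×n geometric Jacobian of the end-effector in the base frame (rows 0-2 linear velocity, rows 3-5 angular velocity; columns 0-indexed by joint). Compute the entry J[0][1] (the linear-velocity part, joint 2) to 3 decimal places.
axis z_1 = (-0.7071,0.7071,0.0000); lever o_n−o_1 = (-1.4142,-0.0000,1.7321)
cross product → J_v[:, 1] = (1.2247,1.2247,1.0000)
J_ω[:, 1] = z_1
entry J[0][1] = 1.2247

1.225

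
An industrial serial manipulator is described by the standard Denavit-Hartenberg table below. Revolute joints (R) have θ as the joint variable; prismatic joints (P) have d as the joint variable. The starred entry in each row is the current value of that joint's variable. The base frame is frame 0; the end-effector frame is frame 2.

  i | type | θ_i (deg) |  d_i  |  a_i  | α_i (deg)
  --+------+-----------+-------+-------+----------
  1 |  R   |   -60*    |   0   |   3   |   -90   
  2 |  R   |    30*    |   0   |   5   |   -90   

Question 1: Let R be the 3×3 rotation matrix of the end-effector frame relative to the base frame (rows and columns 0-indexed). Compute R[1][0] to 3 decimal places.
-0.750

End-effector x-axis (col 0 of R) = (0.4330,-0.7500,-0.5000)
R[1][0] = -0.7500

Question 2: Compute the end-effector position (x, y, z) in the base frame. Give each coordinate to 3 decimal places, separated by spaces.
3.665 -6.348 -2.500

after link 1: o_1 = (1.5000, -2.5981, 0.0000)
after link 2: o_2 = (3.6651, -6.3481, -2.5000)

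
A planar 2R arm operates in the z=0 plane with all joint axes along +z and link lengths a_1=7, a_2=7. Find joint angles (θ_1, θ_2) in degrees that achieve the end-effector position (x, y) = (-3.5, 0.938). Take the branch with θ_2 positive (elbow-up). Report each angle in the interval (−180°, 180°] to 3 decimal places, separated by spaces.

89.997 150.000

cos θ_2 = (13.1298−7²−7²)/(2·7·7) = -0.8660; θ_2 = 149.9996° (elbow-up)
β = atan2(0.9380,-3.5000) = 164.9973°; ψ = atan2(3.5000,0.9378) = 74.9998°
θ_1 = β − ψ = 89.9975°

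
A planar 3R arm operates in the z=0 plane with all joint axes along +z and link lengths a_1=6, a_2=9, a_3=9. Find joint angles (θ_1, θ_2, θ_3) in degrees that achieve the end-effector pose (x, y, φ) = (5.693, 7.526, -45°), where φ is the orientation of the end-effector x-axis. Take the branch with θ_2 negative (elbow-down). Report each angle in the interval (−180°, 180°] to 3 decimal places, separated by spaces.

wrist centre = target − a_3·(cos φ, sin φ) = (-0.6710, 13.8900)
cos θ_2 = (193.3812−6²−9²)/(2·6·9) = 0.7072; θ_2 = -44.9897° (elbow-down)
β = atan2(13.8900,-0.6710) = 92.7655°; ψ = atan2(-6.3628,12.3651) = -27.2294°
θ_1 = β − ψ = 119.9949°
θ_3 = φ − θ_1 − θ_2 = -120.0052° (wrapped to (-180°,180°])

119.995 -44.990 -120.005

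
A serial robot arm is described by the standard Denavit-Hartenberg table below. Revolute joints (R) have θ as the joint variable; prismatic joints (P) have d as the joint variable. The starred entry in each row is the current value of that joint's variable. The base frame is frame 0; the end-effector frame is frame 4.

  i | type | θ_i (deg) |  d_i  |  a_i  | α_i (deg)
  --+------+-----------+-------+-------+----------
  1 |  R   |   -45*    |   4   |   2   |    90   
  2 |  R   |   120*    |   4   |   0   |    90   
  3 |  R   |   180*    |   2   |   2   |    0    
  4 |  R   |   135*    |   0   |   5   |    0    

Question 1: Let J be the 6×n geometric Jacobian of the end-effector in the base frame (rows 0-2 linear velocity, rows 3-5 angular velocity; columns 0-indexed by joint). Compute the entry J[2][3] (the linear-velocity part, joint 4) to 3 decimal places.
3.062

axis z_3 = (0.6124,-0.6124,0.5000); lever o_n−o_3 = (1.2500,3.7500,3.0619)
cross product → J_v[:, 3] = (-3.7500,-1.2500,3.0619)
J_ω[:, 3] = z_3
entry J[2][3] = 3.0619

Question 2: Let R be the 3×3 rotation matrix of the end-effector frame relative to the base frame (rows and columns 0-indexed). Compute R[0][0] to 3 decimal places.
0.250

End-effector x-axis (col 0 of R) = (0.2500,0.7500,0.6124)
R[0][0] = 0.2500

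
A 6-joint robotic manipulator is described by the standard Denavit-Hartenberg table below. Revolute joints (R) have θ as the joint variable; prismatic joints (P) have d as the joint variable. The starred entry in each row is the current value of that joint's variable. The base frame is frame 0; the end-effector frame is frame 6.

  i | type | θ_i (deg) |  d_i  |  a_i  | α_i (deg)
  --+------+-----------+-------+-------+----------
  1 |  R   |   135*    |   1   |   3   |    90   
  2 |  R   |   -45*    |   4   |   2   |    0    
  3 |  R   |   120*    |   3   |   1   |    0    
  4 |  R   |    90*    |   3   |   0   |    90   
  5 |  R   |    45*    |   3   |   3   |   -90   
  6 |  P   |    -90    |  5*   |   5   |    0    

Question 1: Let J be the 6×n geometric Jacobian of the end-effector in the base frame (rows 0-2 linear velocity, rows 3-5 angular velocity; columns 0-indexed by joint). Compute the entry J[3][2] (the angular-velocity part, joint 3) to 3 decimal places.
axis z_2 = (0.7071,0.7071,0.0000); lever o_n−o_2 = (5.6296,10.8557,8.3273)
cross product → J_v[:, 2] = (5.8883,-5.8883,3.6954)
J_ω[:, 2] = z_2
entry J[3][2] = 0.7071

0.707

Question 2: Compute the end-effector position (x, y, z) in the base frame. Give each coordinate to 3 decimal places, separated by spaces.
5.337 16.805 7.913

after link 1: o_1 = (-2.1213, 2.1213, 1.0000)
after link 2: o_2 = (-0.2929, 5.9497, -0.4142)
after link 3: o_3 = (1.6454, 8.2541, 0.5517)
after link 4: o_4 = (3.7667, 10.3754, 0.5517)
after link 5: o_5 = (6.1666, 10.9756, 3.9985)
after link 6: o_6 = (5.3367, 16.8054, 7.9131)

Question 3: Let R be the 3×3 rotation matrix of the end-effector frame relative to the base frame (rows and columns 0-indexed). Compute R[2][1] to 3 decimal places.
0.183

End-effector y-axis (col 1 of R) = (0.9830,0.0170,0.1830)
R[2][1] = 0.1830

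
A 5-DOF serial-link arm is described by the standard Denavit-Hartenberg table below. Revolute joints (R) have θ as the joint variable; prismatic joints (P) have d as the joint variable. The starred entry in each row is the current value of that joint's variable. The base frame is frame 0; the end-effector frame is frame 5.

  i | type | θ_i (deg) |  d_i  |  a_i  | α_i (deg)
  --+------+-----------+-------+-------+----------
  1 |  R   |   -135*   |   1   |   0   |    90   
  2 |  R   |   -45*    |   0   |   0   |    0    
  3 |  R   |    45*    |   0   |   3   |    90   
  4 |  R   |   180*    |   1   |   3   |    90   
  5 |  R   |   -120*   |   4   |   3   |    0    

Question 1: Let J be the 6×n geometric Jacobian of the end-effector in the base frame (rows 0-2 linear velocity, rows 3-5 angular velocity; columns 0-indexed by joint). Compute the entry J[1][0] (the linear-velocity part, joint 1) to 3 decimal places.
axis z_0 = ẑ; lever o_n−o_0 = (-3.8891,1.7678,2.5981)
cross product → J_v[:, 0] = (-1.7678,-3.8891,0.0000)
J_ω[:, 0] = z_0
entry J[1][0] = -3.8891

-3.889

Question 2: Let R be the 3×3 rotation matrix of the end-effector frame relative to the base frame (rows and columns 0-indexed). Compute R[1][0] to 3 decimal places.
-0.354

End-effector x-axis (col 0 of R) = (-0.3536,-0.3536,0.8660)
R[1][0] = -0.3536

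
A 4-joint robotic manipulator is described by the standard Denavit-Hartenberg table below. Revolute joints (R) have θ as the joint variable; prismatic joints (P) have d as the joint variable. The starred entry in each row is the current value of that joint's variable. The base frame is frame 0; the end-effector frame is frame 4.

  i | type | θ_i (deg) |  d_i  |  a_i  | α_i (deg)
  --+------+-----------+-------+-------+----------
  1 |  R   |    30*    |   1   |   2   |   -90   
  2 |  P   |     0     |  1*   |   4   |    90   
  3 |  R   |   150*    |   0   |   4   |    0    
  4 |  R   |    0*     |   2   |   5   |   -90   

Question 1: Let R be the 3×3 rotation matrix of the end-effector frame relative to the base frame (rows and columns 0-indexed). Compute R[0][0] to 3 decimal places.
End-effector x-axis (col 0 of R) = (-1.0000,0.0000,0.0000)
R[0][0] = -1.0000

-1.000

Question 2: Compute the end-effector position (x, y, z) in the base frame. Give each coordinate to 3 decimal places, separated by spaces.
after link 1: o_1 = (1.7321, 1.0000, 1.0000)
after link 2: o_2 = (4.6962, 3.8660, 1.0000)
after link 3: o_3 = (0.6962, 3.8660, 1.0000)
after link 4: o_4 = (-4.3038, 3.8660, 3.0000)

-4.304 3.866 3.000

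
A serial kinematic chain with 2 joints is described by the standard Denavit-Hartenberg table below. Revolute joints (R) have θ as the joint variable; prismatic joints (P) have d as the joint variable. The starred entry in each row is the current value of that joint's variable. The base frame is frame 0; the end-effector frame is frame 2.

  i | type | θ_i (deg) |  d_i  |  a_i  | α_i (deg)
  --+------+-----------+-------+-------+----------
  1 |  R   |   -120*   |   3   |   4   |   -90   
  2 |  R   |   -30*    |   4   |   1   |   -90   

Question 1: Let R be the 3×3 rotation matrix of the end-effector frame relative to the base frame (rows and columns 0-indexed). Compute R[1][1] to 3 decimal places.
End-effector y-axis (col 1 of R) = (-0.8660,0.5000,-0.0000)
R[1][1] = 0.5000

0.500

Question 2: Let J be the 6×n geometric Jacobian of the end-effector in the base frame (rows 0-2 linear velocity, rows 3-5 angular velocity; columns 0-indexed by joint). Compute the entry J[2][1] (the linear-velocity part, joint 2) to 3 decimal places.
axis z_1 = (0.8660,-0.5000,0.0000); lever o_n−o_1 = (3.0311,-2.7500,0.5000)
cross product → J_v[:, 1] = (-0.2500,-0.4330,-0.8660)
J_ω[:, 1] = z_1
entry J[2][1] = -0.8660

-0.866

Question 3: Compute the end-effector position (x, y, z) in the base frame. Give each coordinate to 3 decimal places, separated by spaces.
after link 1: o_1 = (-2.0000, -3.4641, 3.0000)
after link 2: o_2 = (1.0311, -6.2141, 3.5000)

1.031 -6.214 3.500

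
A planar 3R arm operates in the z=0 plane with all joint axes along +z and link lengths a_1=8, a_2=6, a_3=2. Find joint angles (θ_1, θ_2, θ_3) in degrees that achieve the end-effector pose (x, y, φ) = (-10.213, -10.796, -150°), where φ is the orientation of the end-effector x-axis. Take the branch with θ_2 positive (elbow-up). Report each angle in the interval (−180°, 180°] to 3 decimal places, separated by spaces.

-149.996 44.995 -44.999

wrist centre = target − a_3·(cos φ, sin φ) = (-8.4809, -9.7960)
cos θ_2 = (167.8881−8²−6²)/(2·8·6) = 0.7072; θ_2 = 44.9951° (elbow-up)
β = atan2(-9.7960,-8.4809) = -130.8846°; ψ = atan2(4.2423,12.2430) = 19.1115°
θ_1 = β − ψ = -149.9961°
θ_3 = φ − θ_1 − θ_2 = -44.9990° (wrapped to (-180°,180°])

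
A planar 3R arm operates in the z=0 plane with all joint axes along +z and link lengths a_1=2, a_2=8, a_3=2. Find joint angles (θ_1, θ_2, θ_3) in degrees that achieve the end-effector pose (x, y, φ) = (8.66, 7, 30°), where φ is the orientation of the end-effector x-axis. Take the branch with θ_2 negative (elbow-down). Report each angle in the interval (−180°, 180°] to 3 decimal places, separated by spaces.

90.007 -60.007 -0.000

wrist centre = target − a_3·(cos φ, sin φ) = (6.9279, 6.0000)
cos θ_2 = (83.9965−2²−8²)/(2·2·8) = 0.4999; θ_2 = -60.0073° (elbow-down)
β = atan2(6.0000,6.9279) = 40.8944°; ψ = atan2(-6.9287,5.9991) = -49.1128°
θ_1 = β − ψ = 90.0073°
θ_3 = φ − θ_1 − θ_2 = -0.0000° (wrapped to (-180°,180°])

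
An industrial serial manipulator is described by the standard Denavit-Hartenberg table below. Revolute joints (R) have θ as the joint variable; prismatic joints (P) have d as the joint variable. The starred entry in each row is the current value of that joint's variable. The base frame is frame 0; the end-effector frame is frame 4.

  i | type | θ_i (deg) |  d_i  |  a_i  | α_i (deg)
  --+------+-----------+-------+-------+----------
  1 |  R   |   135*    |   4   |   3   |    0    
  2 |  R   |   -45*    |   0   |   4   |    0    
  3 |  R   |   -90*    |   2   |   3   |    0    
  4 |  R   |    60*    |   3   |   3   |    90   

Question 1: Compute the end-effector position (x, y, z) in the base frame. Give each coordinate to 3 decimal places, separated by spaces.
after link 1: o_1 = (-2.1213, 2.1213, 4.0000)
after link 2: o_2 = (-2.1213, 6.1213, 4.0000)
after link 3: o_3 = (0.8787, 6.1213, 6.0000)
after link 4: o_4 = (2.3787, 8.7194, 9.0000)

2.379 8.719 9.000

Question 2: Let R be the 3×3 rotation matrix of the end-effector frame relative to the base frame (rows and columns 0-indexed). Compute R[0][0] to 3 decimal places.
0.500

End-effector x-axis (col 0 of R) = (0.5000,0.8660,0.0000)
R[0][0] = 0.5000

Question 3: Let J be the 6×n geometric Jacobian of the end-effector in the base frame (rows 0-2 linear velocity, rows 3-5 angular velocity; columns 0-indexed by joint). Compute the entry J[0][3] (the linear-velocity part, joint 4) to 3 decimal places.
axis z_3 = (0.0000,0.0000,1.0000); lever o_n−o_3 = (1.5000,2.5981,3.0000)
cross product → J_v[:, 3] = (-2.5981,1.5000,0.0000)
J_ω[:, 3] = z_3
entry J[0][3] = -2.5981

-2.598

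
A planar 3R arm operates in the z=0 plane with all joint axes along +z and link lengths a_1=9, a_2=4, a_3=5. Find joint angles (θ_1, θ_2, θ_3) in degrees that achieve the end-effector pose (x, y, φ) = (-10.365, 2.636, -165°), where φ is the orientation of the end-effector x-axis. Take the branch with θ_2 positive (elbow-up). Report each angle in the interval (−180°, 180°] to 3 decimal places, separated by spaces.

wrist centre = target − a_3·(cos φ, sin φ) = (-5.5354, 3.9301)
cos θ_2 = (46.0860−9²−4²)/(2·9·4) = -0.7071; θ_2 = 135.0026° (elbow-up)
β = atan2(3.9301,-5.5354) = 144.6254°; ψ = atan2(2.8283,6.1714) = 24.6214°
θ_1 = β − ψ = 120.0040°
θ_3 = φ − θ_1 − θ_2 = -60.0066° (wrapped to (-180°,180°])

120.004 135.003 -60.007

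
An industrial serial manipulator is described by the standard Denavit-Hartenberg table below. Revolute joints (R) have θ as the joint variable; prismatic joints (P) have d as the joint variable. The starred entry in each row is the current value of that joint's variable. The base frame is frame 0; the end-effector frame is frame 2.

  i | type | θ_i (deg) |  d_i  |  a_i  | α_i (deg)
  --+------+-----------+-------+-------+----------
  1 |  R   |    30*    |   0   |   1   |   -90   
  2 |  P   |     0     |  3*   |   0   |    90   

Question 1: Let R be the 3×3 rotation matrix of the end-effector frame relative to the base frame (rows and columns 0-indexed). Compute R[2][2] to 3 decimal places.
End-effector z-axis (col 2 of R) = (0.0000,0.0000,1.0000)
R[2][2] = 1.0000

1.000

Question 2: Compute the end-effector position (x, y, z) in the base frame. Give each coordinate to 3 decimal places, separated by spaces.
after link 1: o_1 = (0.8660, 0.5000, 0.0000)
after link 2: o_2 = (-0.6340, 3.0981, 0.0000)

-0.634 3.098 0.000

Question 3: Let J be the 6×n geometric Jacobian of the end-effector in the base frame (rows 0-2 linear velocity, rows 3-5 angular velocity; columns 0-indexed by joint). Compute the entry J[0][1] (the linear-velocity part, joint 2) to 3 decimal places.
prismatic axis z_1 = (-0.5000,0.8660,0.0000)
J_v[:, 1] = z_1; J_ω[:, 1] = (0,0,0)
entry J[0][1] = -0.5000

-0.500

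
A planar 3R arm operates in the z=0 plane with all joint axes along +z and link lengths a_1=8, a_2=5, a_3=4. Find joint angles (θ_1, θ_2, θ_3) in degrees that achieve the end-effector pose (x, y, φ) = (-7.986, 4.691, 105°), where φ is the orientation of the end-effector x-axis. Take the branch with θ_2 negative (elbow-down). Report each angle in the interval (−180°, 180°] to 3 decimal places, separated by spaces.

wrist centre = target − a_3·(cos φ, sin φ) = (-6.9507, 0.8273)
cos θ_2 = (48.9970−8²−5²)/(2·8·5) = -0.5000; θ_2 = -120.0025° (elbow-down)
β = atan2(0.8273,-6.9507) = 173.2124°; ψ = atan2(-4.3300,5.4998) = -38.2135°
θ_1 = β − ψ = 211.4259°
θ_3 = φ − θ_1 − θ_2 = 13.5766° (wrapped to (-180°,180°])

-148.574 -120.002 13.577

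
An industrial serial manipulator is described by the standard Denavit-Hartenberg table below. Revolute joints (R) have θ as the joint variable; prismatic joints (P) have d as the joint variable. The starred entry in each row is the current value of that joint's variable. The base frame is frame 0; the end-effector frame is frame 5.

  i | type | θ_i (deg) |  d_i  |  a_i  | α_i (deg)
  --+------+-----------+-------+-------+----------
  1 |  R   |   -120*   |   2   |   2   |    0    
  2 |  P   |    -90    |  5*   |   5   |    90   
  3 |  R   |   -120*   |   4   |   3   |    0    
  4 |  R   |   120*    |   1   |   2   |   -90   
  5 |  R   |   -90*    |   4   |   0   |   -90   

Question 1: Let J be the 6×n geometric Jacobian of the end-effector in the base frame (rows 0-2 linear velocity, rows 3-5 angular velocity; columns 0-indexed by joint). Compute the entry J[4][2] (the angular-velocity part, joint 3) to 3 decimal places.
axis z_2 = (0.5000,0.8660,0.0000); lever o_n−o_2 = (2.0670,4.5801,1.4019)
cross product → J_v[:, 2] = (1.2141,-0.7010,0.5000)
J_ω[:, 2] = z_2
entry J[4][2] = 0.8660

0.866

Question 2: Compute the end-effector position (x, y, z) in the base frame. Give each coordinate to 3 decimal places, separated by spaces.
after link 1: o_1 = (-1.0000, -1.7321, 2.0000)
after link 2: o_2 = (-5.3301, 0.7679, 7.0000)
after link 3: o_3 = (-2.0311, 3.4821, 4.4019)
after link 4: o_4 = (-3.2631, 5.3481, 4.4019)
after link 5: o_5 = (-3.2631, 5.3481, 8.4019)

-3.263 5.348 8.402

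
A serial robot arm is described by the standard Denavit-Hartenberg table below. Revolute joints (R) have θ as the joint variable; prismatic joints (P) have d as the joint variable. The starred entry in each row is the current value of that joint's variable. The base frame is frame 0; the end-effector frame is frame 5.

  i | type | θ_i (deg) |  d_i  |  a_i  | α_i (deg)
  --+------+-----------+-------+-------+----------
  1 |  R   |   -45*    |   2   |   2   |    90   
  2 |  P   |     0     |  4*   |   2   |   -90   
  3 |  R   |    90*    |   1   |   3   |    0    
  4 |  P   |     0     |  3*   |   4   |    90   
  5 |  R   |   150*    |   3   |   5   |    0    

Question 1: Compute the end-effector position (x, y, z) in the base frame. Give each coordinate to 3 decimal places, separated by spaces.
after link 1: o_1 = (1.4142, -1.4142, 2.0000)
after link 2: o_2 = (0.0000, -5.6569, 2.0000)
after link 3: o_3 = (2.1213, -3.5355, 3.0000)
after link 4: o_4 = (4.9497, -0.7071, 6.0000)
after link 5: o_5 = (4.0092, -5.8903, 8.5000)

4.009 -5.890 8.500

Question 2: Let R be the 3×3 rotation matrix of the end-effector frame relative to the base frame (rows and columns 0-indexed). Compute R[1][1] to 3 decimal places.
End-effector y-axis (col 1 of R) = (-0.3536,-0.3536,-0.8660)
R[1][1] = -0.3536

-0.354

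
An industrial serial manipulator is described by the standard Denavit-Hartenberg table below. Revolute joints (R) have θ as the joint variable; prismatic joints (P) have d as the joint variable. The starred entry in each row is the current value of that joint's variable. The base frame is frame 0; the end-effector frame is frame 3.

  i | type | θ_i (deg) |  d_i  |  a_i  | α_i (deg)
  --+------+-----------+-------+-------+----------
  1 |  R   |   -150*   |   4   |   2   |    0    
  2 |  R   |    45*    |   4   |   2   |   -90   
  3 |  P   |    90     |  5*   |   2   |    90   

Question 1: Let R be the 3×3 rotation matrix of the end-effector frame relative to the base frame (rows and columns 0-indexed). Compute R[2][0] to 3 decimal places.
End-effector x-axis (col 0 of R) = (0.0000,-0.0000,-1.0000)
R[2][0] = -1.0000

-1.000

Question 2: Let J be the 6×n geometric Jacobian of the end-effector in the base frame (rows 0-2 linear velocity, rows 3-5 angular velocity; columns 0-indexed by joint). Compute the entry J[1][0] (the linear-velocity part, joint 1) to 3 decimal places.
axis z_0 = ẑ; lever o_n−o_0 = (2.5799,-4.2259,6.0000)
cross product → J_v[:, 0] = (4.2259,2.5799,-0.0000)
J_ω[:, 0] = z_0
entry J[1][0] = 2.5799

2.580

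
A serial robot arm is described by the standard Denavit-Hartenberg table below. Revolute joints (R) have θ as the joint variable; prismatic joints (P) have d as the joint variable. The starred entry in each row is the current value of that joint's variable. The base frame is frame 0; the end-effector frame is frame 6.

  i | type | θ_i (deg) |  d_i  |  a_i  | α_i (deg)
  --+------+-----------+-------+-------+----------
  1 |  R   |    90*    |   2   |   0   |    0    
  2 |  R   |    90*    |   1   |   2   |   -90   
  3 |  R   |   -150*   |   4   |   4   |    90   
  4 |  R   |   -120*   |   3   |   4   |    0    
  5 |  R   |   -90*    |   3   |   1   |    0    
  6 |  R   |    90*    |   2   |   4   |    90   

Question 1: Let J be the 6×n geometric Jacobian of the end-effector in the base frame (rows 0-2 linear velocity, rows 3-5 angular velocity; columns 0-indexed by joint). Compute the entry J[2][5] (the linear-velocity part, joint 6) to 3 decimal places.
1.732

axis z_5 = (0.5000,-0.0000,-0.8660); lever o_n−o_5 = (-0.7321,3.4641,-2.7321)
cross product → J_v[:, 5] = (3.0000,2.0000,1.7321)
J_ω[:, 5] = z_5
entry J[2][5] = 1.7321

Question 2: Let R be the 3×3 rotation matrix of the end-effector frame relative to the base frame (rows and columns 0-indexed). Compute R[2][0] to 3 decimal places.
End-effector x-axis (col 0 of R) = (-0.4330,0.8660,-0.2500)
R[2][0] = -0.2500

-0.250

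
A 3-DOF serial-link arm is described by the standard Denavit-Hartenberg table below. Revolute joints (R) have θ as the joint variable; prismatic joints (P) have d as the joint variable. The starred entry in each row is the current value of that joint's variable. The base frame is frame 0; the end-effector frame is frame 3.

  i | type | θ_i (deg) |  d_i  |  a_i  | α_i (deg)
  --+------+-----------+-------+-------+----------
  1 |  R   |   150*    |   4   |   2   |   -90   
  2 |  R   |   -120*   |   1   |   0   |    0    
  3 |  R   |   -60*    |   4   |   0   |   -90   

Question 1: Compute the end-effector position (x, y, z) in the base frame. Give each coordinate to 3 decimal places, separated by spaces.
-4.232 -3.330 4.000

after link 1: o_1 = (-1.7321, 1.0000, 4.0000)
after link 2: o_2 = (-2.2321, 0.1340, 4.0000)
after link 3: o_3 = (-4.2321, -3.3301, 4.0000)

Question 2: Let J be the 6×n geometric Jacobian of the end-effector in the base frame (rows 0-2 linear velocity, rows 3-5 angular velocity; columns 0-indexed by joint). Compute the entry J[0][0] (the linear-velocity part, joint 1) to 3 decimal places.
axis z_0 = ẑ; lever o_n−o_0 = (-4.2321,-3.3301,4.0000)
cross product → J_v[:, 0] = (3.3301,-4.2321,0.0000)
J_ω[:, 0] = z_0
entry J[0][0] = 3.3301

3.330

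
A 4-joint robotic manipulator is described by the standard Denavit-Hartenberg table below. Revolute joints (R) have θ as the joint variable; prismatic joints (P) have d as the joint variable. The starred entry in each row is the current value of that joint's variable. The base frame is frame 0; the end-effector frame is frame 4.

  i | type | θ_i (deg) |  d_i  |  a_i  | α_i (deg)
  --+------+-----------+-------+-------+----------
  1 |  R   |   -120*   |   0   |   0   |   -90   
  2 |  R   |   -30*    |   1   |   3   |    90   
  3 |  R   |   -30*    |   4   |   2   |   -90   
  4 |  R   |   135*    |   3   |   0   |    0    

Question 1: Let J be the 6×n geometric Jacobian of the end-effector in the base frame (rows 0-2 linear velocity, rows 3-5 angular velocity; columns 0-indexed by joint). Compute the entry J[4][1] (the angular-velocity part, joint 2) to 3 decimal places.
-0.500

axis z_1 = (0.8660,-0.5000,0.0000); lever o_n−o_1 = (0.5514,-4.2410,6.5801)
cross product → J_v[:, 1] = (-3.2901,-5.6986,-3.3971)
J_ω[:, 1] = z_1
entry J[4][1] = -0.5000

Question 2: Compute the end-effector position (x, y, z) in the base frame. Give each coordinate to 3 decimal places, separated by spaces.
0.551 -4.241 6.580

after link 1: o_1 = (0.0000, 0.0000, 0.0000)
after link 2: o_2 = (-0.4330, -2.7500, 1.5000)
after link 3: o_3 = (-1.0490, -1.8170, 5.8301)
after link 4: o_4 = (0.5514, -4.2410, 6.5801)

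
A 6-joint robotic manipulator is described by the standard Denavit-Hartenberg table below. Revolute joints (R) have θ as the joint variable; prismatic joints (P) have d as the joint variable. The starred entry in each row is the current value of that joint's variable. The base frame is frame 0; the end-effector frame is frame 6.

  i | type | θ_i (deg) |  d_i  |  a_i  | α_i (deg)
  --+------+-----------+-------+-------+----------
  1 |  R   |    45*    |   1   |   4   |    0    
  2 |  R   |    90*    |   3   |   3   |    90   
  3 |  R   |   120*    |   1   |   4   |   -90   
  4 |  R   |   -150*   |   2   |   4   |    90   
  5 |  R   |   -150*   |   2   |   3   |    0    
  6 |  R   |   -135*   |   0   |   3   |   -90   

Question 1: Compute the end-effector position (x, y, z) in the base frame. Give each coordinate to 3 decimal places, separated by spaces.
3.434 2.728 3.265

after link 1: o_1 = (2.8284, 2.8284, 1.0000)
after link 2: o_2 = (0.7071, 4.9497, 4.0000)
after link 3: o_3 = (2.8284, 4.2426, 7.4641)
after link 4: o_4 = (4.2426, 5.6569, 3.4641)
after link 5: o_5 = (1.6227, 3.9902, 5.2966)
after link 6: o_6 = (3.4340, 2.7279, 3.2654)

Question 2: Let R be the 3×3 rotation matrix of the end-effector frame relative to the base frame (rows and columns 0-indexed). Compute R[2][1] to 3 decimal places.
End-effector y-axis (col 1 of R) = (0.7891,0.4356,0.4330)
R[2][1] = 0.4330

0.433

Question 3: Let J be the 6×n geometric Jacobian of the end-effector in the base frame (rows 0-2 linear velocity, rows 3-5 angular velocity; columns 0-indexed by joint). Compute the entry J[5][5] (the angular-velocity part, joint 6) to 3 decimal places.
-0.433

axis z_5 = (-0.7891,-0.4356,-0.4330); lever o_n−o_5 = (1.8113,-1.2623,-2.0312)
cross product → J_v[:, 5] = (0.3382,-2.3873,1.7851)
J_ω[:, 5] = z_5
entry J[5][5] = -0.4330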